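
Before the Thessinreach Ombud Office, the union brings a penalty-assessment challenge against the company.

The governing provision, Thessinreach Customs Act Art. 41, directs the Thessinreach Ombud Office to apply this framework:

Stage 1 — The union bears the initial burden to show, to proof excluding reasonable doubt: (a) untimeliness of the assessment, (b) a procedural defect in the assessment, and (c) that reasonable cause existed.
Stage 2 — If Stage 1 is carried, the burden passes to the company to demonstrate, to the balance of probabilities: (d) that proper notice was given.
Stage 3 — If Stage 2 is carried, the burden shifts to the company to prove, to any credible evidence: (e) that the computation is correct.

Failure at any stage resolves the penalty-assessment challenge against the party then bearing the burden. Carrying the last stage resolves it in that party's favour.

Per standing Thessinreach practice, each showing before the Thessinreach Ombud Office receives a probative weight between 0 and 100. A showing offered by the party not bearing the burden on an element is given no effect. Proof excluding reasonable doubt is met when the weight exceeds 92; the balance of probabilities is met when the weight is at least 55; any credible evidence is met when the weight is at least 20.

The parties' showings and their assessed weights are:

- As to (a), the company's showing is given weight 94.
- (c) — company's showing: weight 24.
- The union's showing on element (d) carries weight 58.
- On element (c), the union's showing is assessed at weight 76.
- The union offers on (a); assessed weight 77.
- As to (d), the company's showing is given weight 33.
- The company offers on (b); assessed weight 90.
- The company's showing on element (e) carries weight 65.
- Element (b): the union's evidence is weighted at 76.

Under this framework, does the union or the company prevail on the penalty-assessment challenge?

Stage 1 (union, proof excluding reasonable doubt, weight exceeds 92): (a) 77 (company's 94 disregarded) ≤ 92 — fails; (b) 76 (company's 90 disregarded) ≤ 92 — fails; (c) 76 (company's 24 disregarded) ≤ 92 — fails.
  Not every element is met, so the union fails to carry Stage 1.
The analysis ends at Stage 1; the company prevails.

company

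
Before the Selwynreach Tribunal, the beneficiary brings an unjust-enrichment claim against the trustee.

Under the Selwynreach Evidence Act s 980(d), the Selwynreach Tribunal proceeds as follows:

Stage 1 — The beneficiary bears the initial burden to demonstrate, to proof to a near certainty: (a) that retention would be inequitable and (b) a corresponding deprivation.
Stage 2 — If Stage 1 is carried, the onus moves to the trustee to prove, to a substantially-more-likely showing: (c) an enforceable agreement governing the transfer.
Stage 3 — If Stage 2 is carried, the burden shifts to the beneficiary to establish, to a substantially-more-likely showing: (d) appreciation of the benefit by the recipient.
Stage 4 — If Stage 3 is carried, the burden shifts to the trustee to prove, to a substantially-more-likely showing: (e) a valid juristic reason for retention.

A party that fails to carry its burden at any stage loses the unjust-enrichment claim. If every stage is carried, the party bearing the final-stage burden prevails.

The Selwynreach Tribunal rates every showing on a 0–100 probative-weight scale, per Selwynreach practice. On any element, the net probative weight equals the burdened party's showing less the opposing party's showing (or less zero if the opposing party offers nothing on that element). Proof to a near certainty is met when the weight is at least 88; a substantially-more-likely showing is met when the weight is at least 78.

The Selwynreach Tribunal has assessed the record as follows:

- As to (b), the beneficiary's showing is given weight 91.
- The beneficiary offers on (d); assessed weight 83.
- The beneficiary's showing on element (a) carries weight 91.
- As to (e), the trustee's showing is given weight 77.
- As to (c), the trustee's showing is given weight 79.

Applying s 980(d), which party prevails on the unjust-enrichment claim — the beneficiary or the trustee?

beneficiary

At Stage 1 the beneficiary must meet proof to a near certainty (weight is at least 88): on (a) the weight is 91, ≥ 88, so (a) meets the standard; on (b) the weight is 91, ≥ 88, so (b) meets the standard.
  Stage 1 is satisfied; the onus moves to the trustee.
At Stage 2 the trustee must meet a substantially-more-likely showing (weight is at least 78): on (c) the weight is 79, ≥ 78, so (c) meets the standard.
  Stage 2 carried; the burden shifts to the beneficiary.
At Stage 3 the beneficiary must meet a substantially-more-likely showing (weight is at least 78): on (d) the weight is 83, which does reach 78, so (d) meets the standard.
  All elements met. The burden passes to the trustee.
At Stage 4 the trustee must meet a substantially-more-likely showing (weight is at least 78): on (e) the weight is 77, which does not reach 78, so (e) does not meet the standard.
  Not every element is met, so the trustee fails to carry Stage 4.
So the beneficiary prevails.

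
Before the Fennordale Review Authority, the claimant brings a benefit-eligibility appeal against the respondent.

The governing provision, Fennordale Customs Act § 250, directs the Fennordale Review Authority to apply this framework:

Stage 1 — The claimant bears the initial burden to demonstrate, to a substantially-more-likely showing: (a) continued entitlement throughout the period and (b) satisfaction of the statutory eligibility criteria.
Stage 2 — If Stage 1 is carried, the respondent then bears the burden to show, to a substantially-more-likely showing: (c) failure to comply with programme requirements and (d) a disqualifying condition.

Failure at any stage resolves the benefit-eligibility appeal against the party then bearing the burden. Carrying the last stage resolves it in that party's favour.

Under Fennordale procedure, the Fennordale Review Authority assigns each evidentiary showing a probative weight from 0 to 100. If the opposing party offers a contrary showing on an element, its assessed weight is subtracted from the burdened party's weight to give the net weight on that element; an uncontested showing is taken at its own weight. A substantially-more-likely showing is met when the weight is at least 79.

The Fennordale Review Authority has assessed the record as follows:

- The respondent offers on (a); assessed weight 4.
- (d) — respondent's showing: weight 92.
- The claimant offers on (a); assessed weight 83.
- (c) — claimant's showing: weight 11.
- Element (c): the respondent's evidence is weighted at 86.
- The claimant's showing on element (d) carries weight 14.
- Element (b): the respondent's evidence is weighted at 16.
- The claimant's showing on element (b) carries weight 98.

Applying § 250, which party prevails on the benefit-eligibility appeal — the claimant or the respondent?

claimant

Stage 1 (claimant, a substantially-more-likely showing, weight is at least 79): (a) net 83−4=79 ≥ 79 — meets; (b) net 98−16=82 ≥ 79 — meets.
  Stage 1 carried; the burden shifts to the respondent.
Stage 2 (respondent, a substantially-more-likely showing, weight is at least 79): (c) net 86−11=75 < 79 — fails; (d) net 92−14=78 < 79 — fails.
  The respondent does not carry Stage 2.
The claimant prevails.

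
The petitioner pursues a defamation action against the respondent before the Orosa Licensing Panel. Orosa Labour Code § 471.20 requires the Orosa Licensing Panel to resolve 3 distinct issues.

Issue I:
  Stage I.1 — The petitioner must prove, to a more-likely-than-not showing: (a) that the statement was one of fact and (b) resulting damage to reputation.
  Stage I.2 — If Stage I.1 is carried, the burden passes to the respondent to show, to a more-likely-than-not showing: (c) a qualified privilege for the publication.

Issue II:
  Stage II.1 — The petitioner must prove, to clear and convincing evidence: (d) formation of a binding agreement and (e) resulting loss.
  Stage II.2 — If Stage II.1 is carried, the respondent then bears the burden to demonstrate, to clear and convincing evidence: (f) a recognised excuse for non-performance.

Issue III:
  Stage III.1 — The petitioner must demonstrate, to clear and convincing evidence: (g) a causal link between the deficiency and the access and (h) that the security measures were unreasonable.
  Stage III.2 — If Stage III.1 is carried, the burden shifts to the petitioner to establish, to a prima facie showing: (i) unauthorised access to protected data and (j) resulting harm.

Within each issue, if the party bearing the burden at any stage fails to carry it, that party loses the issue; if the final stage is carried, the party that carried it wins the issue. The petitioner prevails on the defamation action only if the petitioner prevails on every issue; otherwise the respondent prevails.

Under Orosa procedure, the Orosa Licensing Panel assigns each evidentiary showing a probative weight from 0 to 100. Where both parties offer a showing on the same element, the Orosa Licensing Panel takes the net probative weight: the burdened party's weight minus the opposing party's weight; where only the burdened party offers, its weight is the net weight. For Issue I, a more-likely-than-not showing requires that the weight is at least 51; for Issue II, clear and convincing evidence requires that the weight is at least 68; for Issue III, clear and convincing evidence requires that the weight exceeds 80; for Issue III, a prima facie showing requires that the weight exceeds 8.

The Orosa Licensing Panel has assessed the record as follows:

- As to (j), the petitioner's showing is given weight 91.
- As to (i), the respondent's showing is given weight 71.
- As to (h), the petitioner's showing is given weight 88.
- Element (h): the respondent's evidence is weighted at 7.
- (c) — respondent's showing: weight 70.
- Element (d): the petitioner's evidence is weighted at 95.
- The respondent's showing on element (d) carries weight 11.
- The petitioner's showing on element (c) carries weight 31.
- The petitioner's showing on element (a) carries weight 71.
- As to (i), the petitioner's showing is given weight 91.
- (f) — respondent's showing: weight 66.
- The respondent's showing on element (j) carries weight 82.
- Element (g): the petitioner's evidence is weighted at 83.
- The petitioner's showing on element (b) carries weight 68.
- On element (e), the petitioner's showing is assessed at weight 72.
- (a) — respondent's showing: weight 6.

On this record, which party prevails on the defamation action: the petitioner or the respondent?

— Issue I —
Stage I.1 (petitioner, a more-likely-than-not showing, weight is at least 51): (a) net 71−6=65 ≥ 51 — meets; (b) 68 ≥ 51 — meets.
  The petitioner carries Stage I.1; the respondent now bears the burden.
Stage I.2 (respondent, a more-likely-than-not showing, weight is at least 51): (c) net 70−31=39 < 51 — fails.
  The respondent does not carry Stage I.2.
So the petitioner prevails on this issue.
— Issue II —
At Stage II.1 the petitioner must meet clear and convincing evidence (weight is at least 68): on (d) the weight is 95 less the opposing 11 gives net 84, ≥ 68, so (d) meets the standard; on (e) the weight is 72, ≥ 68, so (e) meets the standard.
  Stage II.1 carried; the burden shifts to the respondent.
At Stage II.2 the respondent must meet clear and convincing evidence (weight is at least 68): on (f) the weight is 66, < 68, so (f) does not meet the standard.
  Stage II.2 not carried; the respondent fails its burden.
The analysis ends at Stage II.2; the petitioner prevails on this issue.
— Issue III —
Stage III.1 — burden on petitioner; standard: clear and convincing evidence (weight exceeds 80).
    (g): 83 > 80 [met]
    (h): 88 − 7 = 81 > 80 [met]
  Stage III.1 is satisfied; the petitioner continues to bear the burden.
Stage III.2 — burden on petitioner; standard: a prima facie showing (weight exceeds 8).
    (i): 91 − 71 = 20 > 8 [met]
    (j): 91 − 82 = 9 > 8 [met]
  All elements met at the final stage.
Every stage carried; the petitioner prevails on this issue.
Per-issue: Issue I → petitioner; Issue II → petitioner; Issue III → petitioner. The petitioner must prevail on every issue; overall, the petitioner prevails.

petitioner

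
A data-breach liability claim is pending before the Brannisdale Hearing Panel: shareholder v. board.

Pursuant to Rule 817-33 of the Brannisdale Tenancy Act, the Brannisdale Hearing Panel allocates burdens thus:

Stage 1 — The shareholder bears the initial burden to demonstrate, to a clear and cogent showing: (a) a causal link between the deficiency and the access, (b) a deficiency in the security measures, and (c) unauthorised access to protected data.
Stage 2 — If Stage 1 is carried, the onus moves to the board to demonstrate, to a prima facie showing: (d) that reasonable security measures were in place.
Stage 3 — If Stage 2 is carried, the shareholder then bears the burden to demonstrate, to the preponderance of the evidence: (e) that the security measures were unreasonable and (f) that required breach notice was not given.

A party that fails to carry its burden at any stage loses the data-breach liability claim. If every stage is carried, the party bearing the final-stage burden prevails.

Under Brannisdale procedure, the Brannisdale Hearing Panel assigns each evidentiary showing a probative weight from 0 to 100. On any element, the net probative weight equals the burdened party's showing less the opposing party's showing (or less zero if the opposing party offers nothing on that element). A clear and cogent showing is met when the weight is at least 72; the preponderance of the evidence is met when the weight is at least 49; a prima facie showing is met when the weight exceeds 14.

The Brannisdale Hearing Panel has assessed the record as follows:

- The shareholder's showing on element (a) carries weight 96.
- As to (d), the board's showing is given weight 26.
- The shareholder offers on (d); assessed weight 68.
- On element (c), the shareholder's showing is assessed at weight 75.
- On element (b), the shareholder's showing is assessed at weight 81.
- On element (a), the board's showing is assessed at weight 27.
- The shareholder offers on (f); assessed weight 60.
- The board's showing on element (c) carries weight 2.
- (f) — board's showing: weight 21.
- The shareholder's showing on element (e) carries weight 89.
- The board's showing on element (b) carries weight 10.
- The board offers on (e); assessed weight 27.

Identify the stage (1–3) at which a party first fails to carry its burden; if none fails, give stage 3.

stage 1

Stage 1 (shareholder, a clear and cogent showing, weight is at least 72): (a) net 96−27=69 < 72 — fails; (b) net 81−10=71 < 72 — fails; (c) net 75−2=73 ≥ 72 — meets.
  Stage 1 not carried; the shareholder fails its burden.
So the board prevails.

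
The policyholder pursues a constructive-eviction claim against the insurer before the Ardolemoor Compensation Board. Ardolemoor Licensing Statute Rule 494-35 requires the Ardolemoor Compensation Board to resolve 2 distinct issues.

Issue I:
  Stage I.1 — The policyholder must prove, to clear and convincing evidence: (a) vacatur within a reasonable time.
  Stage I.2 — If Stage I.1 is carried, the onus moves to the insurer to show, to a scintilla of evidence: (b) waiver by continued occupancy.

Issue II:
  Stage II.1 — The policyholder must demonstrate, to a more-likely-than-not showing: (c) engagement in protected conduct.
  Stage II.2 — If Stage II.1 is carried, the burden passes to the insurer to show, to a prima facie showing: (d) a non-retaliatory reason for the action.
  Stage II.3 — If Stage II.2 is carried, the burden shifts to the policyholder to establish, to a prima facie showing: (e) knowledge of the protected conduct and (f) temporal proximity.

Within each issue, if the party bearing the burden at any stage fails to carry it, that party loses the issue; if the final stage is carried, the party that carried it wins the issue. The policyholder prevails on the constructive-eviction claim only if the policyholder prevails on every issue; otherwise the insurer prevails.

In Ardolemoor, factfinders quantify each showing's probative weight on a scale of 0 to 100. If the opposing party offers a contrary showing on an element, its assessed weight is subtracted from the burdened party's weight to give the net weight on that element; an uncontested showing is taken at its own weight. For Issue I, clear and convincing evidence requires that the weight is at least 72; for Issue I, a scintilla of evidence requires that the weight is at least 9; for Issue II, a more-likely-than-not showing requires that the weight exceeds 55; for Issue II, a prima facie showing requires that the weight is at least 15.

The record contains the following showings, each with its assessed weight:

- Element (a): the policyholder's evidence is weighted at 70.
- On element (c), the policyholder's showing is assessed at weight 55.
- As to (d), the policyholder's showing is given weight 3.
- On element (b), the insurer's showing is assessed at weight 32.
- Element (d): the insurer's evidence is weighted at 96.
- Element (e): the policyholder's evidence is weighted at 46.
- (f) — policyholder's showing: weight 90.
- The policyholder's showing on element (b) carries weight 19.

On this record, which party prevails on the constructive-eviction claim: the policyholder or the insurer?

— Issue I —
Stage I.1 (policyholder, clear and convincing evidence, weight is at least 72): (a) 70 < 72 — fails.
  Stage I.1 not carried; the policyholder fails its burden.
So the insurer prevails on this issue.
— Issue II —
Stage II.1 (policyholder, a more-likely-than-not showing, weight exceeds 55): (c) 55 ≤ 55 — fails.
  Not every element is met, so the policyholder fails to carry Stage II.1.
The insurer prevails on this issue.
Per-issue: Issue I → insurer; Issue II → insurer. The policyholder must prevail on every issue; overall, the insurer prevails.

insurer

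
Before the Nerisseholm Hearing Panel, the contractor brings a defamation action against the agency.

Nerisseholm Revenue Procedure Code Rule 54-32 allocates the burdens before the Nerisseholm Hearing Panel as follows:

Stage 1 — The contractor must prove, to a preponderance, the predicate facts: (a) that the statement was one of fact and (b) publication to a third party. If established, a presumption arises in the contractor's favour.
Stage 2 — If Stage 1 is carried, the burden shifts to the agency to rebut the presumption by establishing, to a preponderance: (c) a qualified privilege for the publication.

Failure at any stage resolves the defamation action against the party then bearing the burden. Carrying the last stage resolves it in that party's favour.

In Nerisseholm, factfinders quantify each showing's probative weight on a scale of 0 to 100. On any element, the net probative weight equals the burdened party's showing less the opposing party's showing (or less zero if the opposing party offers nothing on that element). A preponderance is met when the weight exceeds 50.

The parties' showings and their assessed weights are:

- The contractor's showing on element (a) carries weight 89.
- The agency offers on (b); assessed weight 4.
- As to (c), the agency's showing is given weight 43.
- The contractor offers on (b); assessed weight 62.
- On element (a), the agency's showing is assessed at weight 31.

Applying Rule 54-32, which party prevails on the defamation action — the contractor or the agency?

contractor

Stage 1 — burden on contractor; standard: a preponderance (weight exceeds 50).
    (a): 89 − 31 = 58 > 50 [met]
    (b): 62 − 4 = 58 > 50 [met]
  All elements met. The burden passes to the agency.
Stage 2 — burden on agency; standard: a preponderance (weight exceeds 50).
    (c): 43 ≤ 50 [not met]
  The agency does not carry Stage 2.
So the contractor prevails.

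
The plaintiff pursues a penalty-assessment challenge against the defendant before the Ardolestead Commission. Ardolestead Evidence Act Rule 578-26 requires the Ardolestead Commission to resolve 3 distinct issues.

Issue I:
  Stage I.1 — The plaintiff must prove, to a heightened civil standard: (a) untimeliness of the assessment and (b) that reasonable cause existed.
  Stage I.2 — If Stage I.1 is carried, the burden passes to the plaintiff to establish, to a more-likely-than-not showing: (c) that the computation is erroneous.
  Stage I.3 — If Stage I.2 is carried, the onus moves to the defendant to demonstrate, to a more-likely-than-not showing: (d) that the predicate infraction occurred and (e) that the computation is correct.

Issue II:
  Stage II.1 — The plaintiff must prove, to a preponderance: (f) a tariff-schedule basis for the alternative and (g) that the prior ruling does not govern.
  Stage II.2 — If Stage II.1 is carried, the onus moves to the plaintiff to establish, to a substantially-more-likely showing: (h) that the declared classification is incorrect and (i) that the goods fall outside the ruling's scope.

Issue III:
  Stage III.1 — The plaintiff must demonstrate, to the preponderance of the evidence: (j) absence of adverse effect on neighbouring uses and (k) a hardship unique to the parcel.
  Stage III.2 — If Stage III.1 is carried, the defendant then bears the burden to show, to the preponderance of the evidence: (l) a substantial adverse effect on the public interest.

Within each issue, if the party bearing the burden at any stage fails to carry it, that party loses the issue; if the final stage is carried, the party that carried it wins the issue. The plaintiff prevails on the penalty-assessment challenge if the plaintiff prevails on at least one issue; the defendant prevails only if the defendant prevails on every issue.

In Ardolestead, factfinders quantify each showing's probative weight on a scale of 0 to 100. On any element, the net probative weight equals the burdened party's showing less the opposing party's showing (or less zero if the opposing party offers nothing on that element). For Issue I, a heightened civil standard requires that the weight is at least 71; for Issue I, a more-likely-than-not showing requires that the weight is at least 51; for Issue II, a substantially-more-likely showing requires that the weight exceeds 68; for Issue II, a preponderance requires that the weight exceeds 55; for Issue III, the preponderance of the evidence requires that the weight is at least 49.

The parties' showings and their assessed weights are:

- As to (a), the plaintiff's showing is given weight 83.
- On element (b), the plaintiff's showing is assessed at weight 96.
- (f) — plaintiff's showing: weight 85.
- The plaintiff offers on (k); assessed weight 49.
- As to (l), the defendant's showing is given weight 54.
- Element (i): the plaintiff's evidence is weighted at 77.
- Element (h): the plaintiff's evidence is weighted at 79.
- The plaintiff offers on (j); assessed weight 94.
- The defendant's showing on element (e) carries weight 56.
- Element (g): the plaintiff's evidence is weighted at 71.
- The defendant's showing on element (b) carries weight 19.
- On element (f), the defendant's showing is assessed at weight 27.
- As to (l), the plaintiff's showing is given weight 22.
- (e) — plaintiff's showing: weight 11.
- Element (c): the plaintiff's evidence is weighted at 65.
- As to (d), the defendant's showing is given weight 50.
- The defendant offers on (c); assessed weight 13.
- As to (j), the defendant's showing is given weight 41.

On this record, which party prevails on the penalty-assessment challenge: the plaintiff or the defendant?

plaintiff

— Issue I —
At Stage I.1 the plaintiff must meet a heightened civil standard (weight is at least 71): on (a) the weight is 83, ≥ 71, so (a) meets the standard; on (b) the weight is 96 less the opposing 19 gives net 77, ≥ 71, so (b) meets the standard.
  Stage I.1 carried; the burden remains with the plaintiff.
At Stage I.2 the plaintiff must meet a more-likely-than-not showing (weight is at least 51): on (c) the weight is 65 less the opposing 13 gives net 52, ≥ 51, so (c) meets the standard.
  The plaintiff carries Stage I.2; the defendant now bears the burden.
At Stage I.3 the defendant must meet a more-likely-than-not showing (weight is at least 51): on (d) the weight is 50, < 51, so (d) does not meet the standard; on (e) the weight is 56 less the opposing 11 gives net 45, < 51, so (e) does not meet the standard.
  Stage I.3 not carried; the defendant fails its burden.
The plaintiff prevails on this issue.
— Issue II —
Stage II.1 (plaintiff, a preponderance, weight exceeds 55): (f) net 85−27=58 > 55 — meets; (g) 71 > 55 — meets.
  Stage II.1 carried; the burden remains with the plaintiff.
Stage II.2 (plaintiff, a substantially-more-likely showing, weight exceeds 68): (h) 79 > 68 — meets; (i) 77 > 68 — meets.
  Stage II.2 carried; the final stage is satisfied.
All stages carried — the plaintiff prevails on this issue.
— Issue III —
Stage III.1 — burden on plaintiff; standard: the preponderance of the evidence (weight is at least 49).
    (j): 94 − 41 = 53 ≥ 49 [met]
    (k): 49 ≥ 49 [met]
  The plaintiff carries Stage III.1; the defendant now bears the burden.
Stage III.2 — burden on defendant; standard: the preponderance of the evidence (weight is at least 49).
    (l): 54 − 22 = 32 < 49 [not met]
  Not every element is met, so the defendant fails to carry Stage III.2.
The analysis ends at Stage III.2; the plaintiff prevails on this issue.
Per-issue: Issue I → plaintiff; Issue II → plaintiff; Issue III → plaintiff. The plaintiff must prevail on at least one issue; overall, the plaintiff prevails.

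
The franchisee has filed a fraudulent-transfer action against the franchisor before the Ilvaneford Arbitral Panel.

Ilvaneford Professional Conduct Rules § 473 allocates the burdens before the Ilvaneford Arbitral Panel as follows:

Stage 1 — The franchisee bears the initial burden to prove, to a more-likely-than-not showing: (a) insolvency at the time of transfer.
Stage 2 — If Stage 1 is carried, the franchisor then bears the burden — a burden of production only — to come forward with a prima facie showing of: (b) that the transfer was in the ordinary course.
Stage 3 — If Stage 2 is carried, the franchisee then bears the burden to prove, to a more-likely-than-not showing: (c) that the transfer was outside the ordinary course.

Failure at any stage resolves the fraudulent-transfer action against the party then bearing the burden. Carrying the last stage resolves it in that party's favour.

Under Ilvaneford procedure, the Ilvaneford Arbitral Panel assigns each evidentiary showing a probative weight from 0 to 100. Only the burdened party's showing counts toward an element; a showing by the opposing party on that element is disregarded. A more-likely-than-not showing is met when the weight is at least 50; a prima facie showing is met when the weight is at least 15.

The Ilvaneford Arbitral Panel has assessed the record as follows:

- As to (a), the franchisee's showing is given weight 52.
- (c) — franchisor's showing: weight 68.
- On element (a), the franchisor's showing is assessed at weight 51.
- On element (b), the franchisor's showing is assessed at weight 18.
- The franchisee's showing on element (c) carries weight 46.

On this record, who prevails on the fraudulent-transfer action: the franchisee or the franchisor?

franchisor

Stage 1 (franchisee, a more-likely-than-not showing, weight is at least 50): (a) 52 (franchisor's 51 disregarded) ≥ 50 — meets.
  Stage 1 is satisfied; the onus moves to the franchisor.
Stage 2 (franchisor, a prima facie showing, weight is at least 15): (b) 18 ≥ 15 — meets.
  Stage 2 is satisfied; the onus moves to the franchisee.
Stage 3 (franchisee, a more-likely-than-not showing, weight is at least 50): (c) 46 (franchisor's 68 disregarded) < 50 — fails.
  Not every element is met, so the franchisee fails to carry Stage 3.
The franchisor prevails.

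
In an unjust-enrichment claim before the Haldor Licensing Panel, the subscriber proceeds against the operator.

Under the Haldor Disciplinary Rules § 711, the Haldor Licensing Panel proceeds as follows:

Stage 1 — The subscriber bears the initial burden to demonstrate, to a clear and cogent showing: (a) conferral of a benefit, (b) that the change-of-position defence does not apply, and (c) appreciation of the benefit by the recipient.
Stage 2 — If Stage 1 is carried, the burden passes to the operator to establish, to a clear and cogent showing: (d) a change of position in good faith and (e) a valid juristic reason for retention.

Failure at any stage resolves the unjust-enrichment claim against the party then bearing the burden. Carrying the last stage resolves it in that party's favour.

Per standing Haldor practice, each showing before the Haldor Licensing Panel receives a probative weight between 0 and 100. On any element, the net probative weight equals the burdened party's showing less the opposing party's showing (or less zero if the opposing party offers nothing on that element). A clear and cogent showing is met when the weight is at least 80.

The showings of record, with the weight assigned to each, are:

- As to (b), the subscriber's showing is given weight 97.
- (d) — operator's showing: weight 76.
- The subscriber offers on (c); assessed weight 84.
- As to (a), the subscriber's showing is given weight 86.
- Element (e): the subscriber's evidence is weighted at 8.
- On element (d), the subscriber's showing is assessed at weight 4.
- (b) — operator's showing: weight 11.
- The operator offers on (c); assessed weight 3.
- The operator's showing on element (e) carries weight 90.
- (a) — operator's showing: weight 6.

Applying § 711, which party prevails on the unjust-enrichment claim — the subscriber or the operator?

subscriber

At Stage 1 the subscriber must meet a clear and cogent showing (weight is at least 80): on (a) the weight is 86 less the opposing 6 gives net 80, which does reach 80, so (a) meets the standard; on (b) the weight is 97 less the opposing 11 gives net 86, which does reach 80, so (b) meets the standard; on (c) the weight is 84 less the opposing 3 gives net 81, which does reach 80, so (c) meets the standard.
  The subscriber carries Stage 1; the operator now bears the burden.
At Stage 2 the operator must meet a clear and cogent showing (weight is at least 80): on (d) the weight is 76 less the opposing 4 gives net 72, < 80, so (d) does not meet the standard; on (e) the weight is 90 less the opposing 8 gives net 82, which does reach 80, so (e) meets the standard.
  The operator does not carry Stage 2.
The subscriber prevails.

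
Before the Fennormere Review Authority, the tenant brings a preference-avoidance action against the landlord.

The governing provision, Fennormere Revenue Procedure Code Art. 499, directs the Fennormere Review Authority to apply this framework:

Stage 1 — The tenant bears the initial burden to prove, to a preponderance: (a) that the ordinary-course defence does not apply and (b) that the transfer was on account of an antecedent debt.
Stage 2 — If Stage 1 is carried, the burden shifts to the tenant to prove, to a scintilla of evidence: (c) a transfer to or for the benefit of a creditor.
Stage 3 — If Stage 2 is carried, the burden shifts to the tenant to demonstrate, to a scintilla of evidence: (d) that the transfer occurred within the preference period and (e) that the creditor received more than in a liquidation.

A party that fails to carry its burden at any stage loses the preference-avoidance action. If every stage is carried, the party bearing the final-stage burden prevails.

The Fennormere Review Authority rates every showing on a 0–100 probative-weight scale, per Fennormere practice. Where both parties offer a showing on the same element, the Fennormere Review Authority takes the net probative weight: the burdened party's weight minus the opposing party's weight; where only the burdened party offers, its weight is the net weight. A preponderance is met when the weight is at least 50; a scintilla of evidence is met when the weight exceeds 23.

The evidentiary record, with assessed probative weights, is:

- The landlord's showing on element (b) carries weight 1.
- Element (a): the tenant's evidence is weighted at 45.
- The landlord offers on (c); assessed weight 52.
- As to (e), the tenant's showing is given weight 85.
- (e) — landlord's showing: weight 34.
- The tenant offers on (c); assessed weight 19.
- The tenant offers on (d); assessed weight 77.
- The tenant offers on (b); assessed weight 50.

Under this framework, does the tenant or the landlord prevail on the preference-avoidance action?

At Stage 1 the tenant must meet a preponderance (weight is at least 50): on (a) the weight is 45, which does not reach 50, so (a) does not meet the standard; on (b) the weight is 50 less the opposing 1 gives net 49, which does not reach 50, so (b) does not meet the standard.
  Not every element is met, so the tenant fails to carry Stage 1.
The analysis ends at Stage 1; the landlord prevails.

landlord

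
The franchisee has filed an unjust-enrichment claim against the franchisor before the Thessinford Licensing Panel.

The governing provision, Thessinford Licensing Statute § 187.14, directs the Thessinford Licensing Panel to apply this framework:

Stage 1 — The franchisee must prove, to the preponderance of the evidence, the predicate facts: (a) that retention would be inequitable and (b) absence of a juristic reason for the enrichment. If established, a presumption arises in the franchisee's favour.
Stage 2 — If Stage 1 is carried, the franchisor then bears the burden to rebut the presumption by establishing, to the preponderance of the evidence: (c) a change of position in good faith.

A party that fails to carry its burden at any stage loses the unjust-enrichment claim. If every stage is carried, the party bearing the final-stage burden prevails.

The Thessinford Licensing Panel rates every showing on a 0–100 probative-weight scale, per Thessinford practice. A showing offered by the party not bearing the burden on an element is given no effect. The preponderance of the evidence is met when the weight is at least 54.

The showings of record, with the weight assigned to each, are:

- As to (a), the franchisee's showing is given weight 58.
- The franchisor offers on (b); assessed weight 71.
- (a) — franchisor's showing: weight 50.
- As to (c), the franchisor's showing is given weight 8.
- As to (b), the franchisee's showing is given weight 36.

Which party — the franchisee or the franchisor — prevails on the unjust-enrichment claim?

franchisor

Stage 1 — burden on franchisee; standard: the preponderance of the evidence (weight is at least 54).
    (a): 58 (franchisor's 50 disregarded) ≥ 54 [met]
    (b): 36 (franchisor's 71 disregarded) < 54 [not met]
  The franchisee does not carry Stage 1.
The analysis ends at Stage 1; the franchisor prevails.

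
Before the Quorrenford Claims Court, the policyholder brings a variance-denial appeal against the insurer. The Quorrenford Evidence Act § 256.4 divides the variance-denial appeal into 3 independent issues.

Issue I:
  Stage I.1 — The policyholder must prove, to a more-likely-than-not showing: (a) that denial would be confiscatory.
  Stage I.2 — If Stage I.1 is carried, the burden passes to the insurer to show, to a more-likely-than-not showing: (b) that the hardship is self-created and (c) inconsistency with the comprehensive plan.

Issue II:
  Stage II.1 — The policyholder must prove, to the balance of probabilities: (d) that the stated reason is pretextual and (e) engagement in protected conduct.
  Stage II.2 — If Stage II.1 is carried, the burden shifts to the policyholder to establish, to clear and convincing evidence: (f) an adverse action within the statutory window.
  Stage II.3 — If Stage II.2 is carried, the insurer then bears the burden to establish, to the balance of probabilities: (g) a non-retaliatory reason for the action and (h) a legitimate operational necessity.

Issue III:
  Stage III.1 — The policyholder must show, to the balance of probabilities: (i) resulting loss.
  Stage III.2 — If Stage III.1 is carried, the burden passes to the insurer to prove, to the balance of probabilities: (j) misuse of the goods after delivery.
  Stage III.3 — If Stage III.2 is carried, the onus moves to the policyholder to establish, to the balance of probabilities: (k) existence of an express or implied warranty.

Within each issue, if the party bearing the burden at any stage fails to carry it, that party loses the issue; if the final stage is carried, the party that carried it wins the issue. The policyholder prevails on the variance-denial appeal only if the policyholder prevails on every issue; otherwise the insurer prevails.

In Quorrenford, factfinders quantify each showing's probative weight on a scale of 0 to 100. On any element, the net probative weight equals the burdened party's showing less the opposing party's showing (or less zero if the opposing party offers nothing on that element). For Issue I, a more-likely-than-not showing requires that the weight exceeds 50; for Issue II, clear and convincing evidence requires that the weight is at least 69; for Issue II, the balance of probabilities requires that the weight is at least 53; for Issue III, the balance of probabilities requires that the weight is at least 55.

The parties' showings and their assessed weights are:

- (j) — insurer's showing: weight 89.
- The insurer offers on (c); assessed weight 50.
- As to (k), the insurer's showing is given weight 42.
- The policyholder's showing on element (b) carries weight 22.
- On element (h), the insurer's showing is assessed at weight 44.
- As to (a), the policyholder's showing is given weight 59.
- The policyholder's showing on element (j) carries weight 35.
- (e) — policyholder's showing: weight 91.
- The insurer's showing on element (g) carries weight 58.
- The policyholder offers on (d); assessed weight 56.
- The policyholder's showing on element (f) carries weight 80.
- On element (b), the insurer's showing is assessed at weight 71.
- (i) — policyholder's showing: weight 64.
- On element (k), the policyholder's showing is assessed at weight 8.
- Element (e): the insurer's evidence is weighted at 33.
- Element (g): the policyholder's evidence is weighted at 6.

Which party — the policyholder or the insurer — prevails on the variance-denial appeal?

— Issue I —
Stage I.1 (policyholder, a more-likely-than-not showing, weight exceeds 50): (a) 59 > 50 — meets.
  The policyholder carries Stage I.1; the insurer now bears the burden.
Stage I.2 (insurer, a more-likely-than-not showing, weight exceeds 50): (b) net 71−22=49 ≤ 50 — fails; (c) 50 ≤ 50 — fails.
  The insurer does not carry Stage I.2.
So the policyholder prevails on this issue.
— Issue II —
Stage II.1 — burden on policyholder; standard: the balance of probabilities (weight is at least 53).
    (d): 56 ≥ 53 [met]
    (e): 91 − 33 = 58 ≥ 53 [met]
  Stage II.1 carried; the burden remains with the policyholder.
Stage II.2 — burden on policyholder; standard: clear and convincing evidence (weight is at least 69).
    (f): 80 ≥ 69 [met]
  The policyholder carries Stage II.2; the insurer now bears the burden.
Stage II.3 — burden on insurer; standard: the balance of probabilities (weight is at least 53).
    (g): 58 − 6 = 52 < 53 [not met]
    (h): 44 < 53 [not met]
  Not every element is met, so the insurer fails to carry Stage II.3.
The policyholder prevails on this issue.
— Issue III —
At Stage III.1 the policyholder must meet the balance of probabilities (weight is at least 55): on (i) the weight is 64, ≥ 55, so (i) meets the standard.
  Stage III.1 is satisfied; the onus moves to the insurer.
At Stage III.2 the insurer must meet the balance of probabilities (weight is at least 55): on (j) the weight is 89 less the opposing 35 gives net 54, < 55, so (j) does not meet the standard.
  The insurer does not carry Stage III.2.
So the policyholder prevails on this issue.
Per-issue: Issue I → policyholder; Issue II → policyholder; Issue III → policyholder. The policyholder must prevail on every issue; overall, the policyholder prevails.

policyholder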